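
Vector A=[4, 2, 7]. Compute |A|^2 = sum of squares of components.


|A|^2 = sum of squared components
A[0]^2 = 4^2 = 16
A[1]^2 = 2^2 = 4
A[2]^2 = 7^2 = 49
Sum = 16 + 4 + 49 = 69

69


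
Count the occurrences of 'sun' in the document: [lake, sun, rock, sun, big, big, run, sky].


Document has 8 words
Scanning for 'sun':
Found at positions: [1, 3]
Count = 2

2


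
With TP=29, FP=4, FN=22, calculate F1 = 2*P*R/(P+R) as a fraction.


F1 = 2 * P * R / (P + R)
P = TP/(TP+FP) = 29/33 = 29/33
R = TP/(TP+FN) = 29/51 = 29/51
2 * P * R = 2 * 29/33 * 29/51 = 1682/1683
P + R = 29/33 + 29/51 = 812/561
F1 = 1682/1683 / 812/561 = 29/42

29/42


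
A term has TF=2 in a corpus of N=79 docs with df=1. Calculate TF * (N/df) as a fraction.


TF * (N/df)
= 2 * (79/1)
= 2 * 79
= 158

158


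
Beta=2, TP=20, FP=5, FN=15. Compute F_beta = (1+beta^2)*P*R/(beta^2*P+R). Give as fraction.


P = TP/(TP+FP) = 20/25 = 4/5
R = TP/(TP+FN) = 20/35 = 4/7
beta^2 = 2^2 = 4
(1 + beta^2) = 5
Numerator = (1+beta^2)*P*R = 16/7
Denominator = beta^2*P + R = 16/5 + 4/7 = 132/35
F_beta = 20/33

20/33


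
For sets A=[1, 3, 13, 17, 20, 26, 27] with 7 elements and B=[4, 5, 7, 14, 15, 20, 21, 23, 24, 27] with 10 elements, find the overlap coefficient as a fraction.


A intersect B = [20, 27]
|A intersect B| = 2
min(|A|, |B|) = min(7, 10) = 7
Overlap = 2 / 7 = 2/7

2/7


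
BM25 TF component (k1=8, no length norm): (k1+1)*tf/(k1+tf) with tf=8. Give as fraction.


BM25 TF component = (k1+1)*tf / (k1+tf)
k1 = 8, tf = 8
Numerator = (8+1)*8 = 72
Denominator = 8 + 8 = 16
= 72/16 = 9/2

9/2


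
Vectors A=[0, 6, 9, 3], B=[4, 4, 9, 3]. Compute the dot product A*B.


Dot product = sum of element-wise products
A[0]*B[0] = 0*4 = 0
A[1]*B[1] = 6*4 = 24
A[2]*B[2] = 9*9 = 81
A[3]*B[3] = 3*3 = 9
Sum = 0 + 24 + 81 + 9 = 114

114


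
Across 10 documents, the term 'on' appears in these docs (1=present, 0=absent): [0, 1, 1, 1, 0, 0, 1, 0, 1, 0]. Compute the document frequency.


Checking each document for 'on':
Doc 1: absent
Doc 2: present
Doc 3: present
Doc 4: present
Doc 5: absent
Doc 6: absent
Doc 7: present
Doc 8: absent
Doc 9: present
Doc 10: absent
df = sum of presences = 0 + 1 + 1 + 1 + 0 + 0 + 1 + 0 + 1 + 0 = 5

5


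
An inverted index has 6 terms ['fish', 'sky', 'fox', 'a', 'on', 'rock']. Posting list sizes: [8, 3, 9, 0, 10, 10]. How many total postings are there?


Summing posting list sizes:
'fish': 8 postings
'sky': 3 postings
'fox': 9 postings
'a': 0 postings
'on': 10 postings
'rock': 10 postings
Total = 8 + 3 + 9 + 0 + 10 + 10 = 40

40


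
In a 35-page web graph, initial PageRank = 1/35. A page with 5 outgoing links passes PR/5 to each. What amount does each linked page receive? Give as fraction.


Initial PR = 1/35 = 1/35
Outlinks = 5
Contribution per link = PR / outlinks
= 1/35 / 5
= 1/175

1/175


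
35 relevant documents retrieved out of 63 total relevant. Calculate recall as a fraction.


Recall = retrieved_relevant / total_relevant
= 35 / 63
= 35 / (35 + 28)
= 5/9

5/9


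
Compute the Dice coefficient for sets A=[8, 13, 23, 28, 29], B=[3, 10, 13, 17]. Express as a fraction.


A intersect B = [13]
|A intersect B| = 1
|A| = 5, |B| = 4
Dice = 2*1 / (5+4)
= 2 / 9 = 2/9

2/9


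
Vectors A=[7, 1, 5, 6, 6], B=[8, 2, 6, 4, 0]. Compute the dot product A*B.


Dot product = sum of element-wise products
A[0]*B[0] = 7*8 = 56
A[1]*B[1] = 1*2 = 2
A[2]*B[2] = 5*6 = 30
A[3]*B[3] = 6*4 = 24
A[4]*B[4] = 6*0 = 0
Sum = 56 + 2 + 30 + 24 + 0 = 112

112


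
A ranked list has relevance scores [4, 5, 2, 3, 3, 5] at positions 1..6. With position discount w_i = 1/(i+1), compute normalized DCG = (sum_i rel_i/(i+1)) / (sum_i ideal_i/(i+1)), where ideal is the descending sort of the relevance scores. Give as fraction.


Position discount weights w_i = 1/(i+1) for i=1..6:
Weights = [1/2, 1/3, 1/4, 1/5, 1/6, 1/7]
Actual relevance: [4, 5, 2, 3, 3, 5]
DCG = 4/2 + 5/3 + 2/4 + 3/5 + 3/6 + 5/7 = 628/105
Ideal relevance (sorted desc): [5, 5, 4, 3, 3, 2]
Ideal DCG = 5/2 + 5/3 + 4/4 + 3/5 + 3/6 + 2/7 = 688/105
nDCG = DCG / ideal_DCG = 628/105 / 688/105 = 157/172

157/172


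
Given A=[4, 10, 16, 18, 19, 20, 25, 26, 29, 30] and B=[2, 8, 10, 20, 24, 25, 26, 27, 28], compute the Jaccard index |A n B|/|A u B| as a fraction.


A intersect B = [10, 20, 25, 26]
|A intersect B| = 4
A union B = [2, 4, 8, 10, 16, 18, 19, 20, 24, 25, 26, 27, 28, 29, 30]
|A union B| = 15
Jaccard = 4/15 = 4/15

4/15


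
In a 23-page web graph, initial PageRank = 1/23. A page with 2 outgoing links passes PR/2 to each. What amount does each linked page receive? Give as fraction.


Initial PR = 1/23 = 1/23
Outlinks = 2
Contribution per link = PR / outlinks
= 1/23 / 2
= 1/46

1/46


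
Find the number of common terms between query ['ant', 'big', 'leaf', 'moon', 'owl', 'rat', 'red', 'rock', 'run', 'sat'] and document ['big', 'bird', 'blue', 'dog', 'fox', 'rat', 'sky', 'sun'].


Query terms: ['ant', 'big', 'leaf', 'moon', 'owl', 'rat', 'red', 'rock', 'run', 'sat']
Document terms: ['big', 'bird', 'blue', 'dog', 'fox', 'rat', 'sky', 'sun']
Common terms: ['big', 'rat']
Overlap count = 2

2


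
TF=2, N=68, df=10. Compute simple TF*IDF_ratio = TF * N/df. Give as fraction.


TF * (N/df)
= 2 * (68/10)
= 2 * 34/5
= 68/5

68/5


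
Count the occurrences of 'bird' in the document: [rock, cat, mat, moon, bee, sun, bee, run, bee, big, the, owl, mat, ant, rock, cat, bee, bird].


Document has 18 words
Scanning for 'bird':
Found at positions: [17]
Count = 1

1


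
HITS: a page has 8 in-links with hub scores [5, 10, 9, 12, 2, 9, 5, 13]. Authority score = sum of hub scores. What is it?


Authority = sum of hub scores of in-linkers
In-link 1: hub score = 5
In-link 2: hub score = 10
In-link 3: hub score = 9
In-link 4: hub score = 12
In-link 5: hub score = 2
In-link 6: hub score = 9
In-link 7: hub score = 5
In-link 8: hub score = 13
Authority = 5 + 10 + 9 + 12 + 2 + 9 + 5 + 13 = 65

65


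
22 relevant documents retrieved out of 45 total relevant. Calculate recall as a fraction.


Recall = retrieved_relevant / total_relevant
= 22 / 45
= 22 / (22 + 23)
= 22/45

22/45


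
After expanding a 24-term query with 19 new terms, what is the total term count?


Original terms: 24
Expansion terms: 19
Total = 24 + 19 = 43

43


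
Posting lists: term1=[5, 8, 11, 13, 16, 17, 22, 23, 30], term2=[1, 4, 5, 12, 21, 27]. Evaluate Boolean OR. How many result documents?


Boolean OR: find union of posting lists
term1 docs: [5, 8, 11, 13, 16, 17, 22, 23, 30]
term2 docs: [1, 4, 5, 12, 21, 27]
Union: [1, 4, 5, 8, 11, 12, 13, 16, 17, 21, 22, 23, 27, 30]
|union| = 14

14


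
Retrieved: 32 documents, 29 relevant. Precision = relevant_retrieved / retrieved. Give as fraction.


Precision = relevant_retrieved / total_retrieved
= 29 / 32
= 29 / (29 + 3)
= 29/32

29/32


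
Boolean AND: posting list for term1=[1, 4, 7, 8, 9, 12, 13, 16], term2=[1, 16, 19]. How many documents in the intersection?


Boolean AND: find intersection of posting lists
term1 docs: [1, 4, 7, 8, 9, 12, 13, 16]
term2 docs: [1, 16, 19]
Intersection: [1, 16]
|intersection| = 2

2


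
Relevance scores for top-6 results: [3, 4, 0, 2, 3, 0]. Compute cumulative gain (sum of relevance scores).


Cumulative Gain = sum of relevance scores
Position 1: rel=3, running sum=3
Position 2: rel=4, running sum=7
Position 3: rel=0, running sum=7
Position 4: rel=2, running sum=9
Position 5: rel=3, running sum=12
Position 6: rel=0, running sum=12
CG = 12

12


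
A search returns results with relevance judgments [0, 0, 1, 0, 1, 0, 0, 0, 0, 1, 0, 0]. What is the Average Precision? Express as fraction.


Computing P@k for each relevant position:
Position 1: not relevant
Position 2: not relevant
Position 3: relevant, P@3 = 1/3 = 1/3
Position 4: not relevant
Position 5: relevant, P@5 = 2/5 = 2/5
Position 6: not relevant
Position 7: not relevant
Position 8: not relevant
Position 9: not relevant
Position 10: relevant, P@10 = 3/10 = 3/10
Position 11: not relevant
Position 12: not relevant
Sum of P@k = 1/3 + 2/5 + 3/10 = 31/30
AP = 31/30 / 3 = 31/90

31/90


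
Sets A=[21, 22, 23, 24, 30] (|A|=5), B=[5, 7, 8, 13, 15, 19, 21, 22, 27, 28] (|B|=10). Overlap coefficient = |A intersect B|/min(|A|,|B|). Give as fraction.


A intersect B = [21, 22]
|A intersect B| = 2
min(|A|, |B|) = min(5, 10) = 5
Overlap = 2 / 5 = 2/5

2/5


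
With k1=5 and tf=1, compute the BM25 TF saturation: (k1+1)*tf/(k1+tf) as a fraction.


BM25 TF component = (k1+1)*tf / (k1+tf)
k1 = 5, tf = 1
Numerator = (5+1)*1 = 6
Denominator = 5 + 1 = 6
= 6/6 = 1

1


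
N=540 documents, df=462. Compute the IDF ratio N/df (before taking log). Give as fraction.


IDF ratio = N / df
= 540 / 462
= 90/77

90/77


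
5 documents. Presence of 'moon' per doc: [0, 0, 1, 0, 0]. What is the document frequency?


Checking each document for 'moon':
Doc 1: absent
Doc 2: absent
Doc 3: present
Doc 4: absent
Doc 5: absent
df = sum of presences = 0 + 0 + 1 + 0 + 0 = 1

1


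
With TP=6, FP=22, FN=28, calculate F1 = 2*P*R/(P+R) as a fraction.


F1 = 2 * P * R / (P + R)
P = TP/(TP+FP) = 6/28 = 3/14
R = TP/(TP+FN) = 6/34 = 3/17
2 * P * R = 2 * 3/14 * 3/17 = 9/119
P + R = 3/14 + 3/17 = 93/238
F1 = 9/119 / 93/238 = 6/31

6/31


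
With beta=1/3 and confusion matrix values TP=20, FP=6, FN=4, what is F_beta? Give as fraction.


P = TP/(TP+FP) = 20/26 = 10/13
R = TP/(TP+FN) = 20/24 = 5/6
beta^2 = 1/3^2 = 1/9
(1 + beta^2) = 10/9
Numerator = (1+beta^2)*P*R = 250/351
Denominator = beta^2*P + R = 10/117 + 5/6 = 215/234
F_beta = 100/129

100/129


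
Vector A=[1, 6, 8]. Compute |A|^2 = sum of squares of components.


|A|^2 = sum of squared components
A[0]^2 = 1^2 = 1
A[1]^2 = 6^2 = 36
A[2]^2 = 8^2 = 64
Sum = 1 + 36 + 64 = 101

101


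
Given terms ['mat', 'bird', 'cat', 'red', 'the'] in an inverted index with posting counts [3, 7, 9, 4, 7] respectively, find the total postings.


Summing posting list sizes:
'mat': 3 postings
'bird': 7 postings
'cat': 9 postings
'red': 4 postings
'the': 7 postings
Total = 3 + 7 + 9 + 4 + 7 = 30

30


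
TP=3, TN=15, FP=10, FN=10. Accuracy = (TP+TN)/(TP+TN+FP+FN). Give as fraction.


Accuracy = (TP + TN) / (TP + TN + FP + FN)
TP + TN = 3 + 15 = 18
Total = 3 + 15 + 10 + 10 = 38
Accuracy = 18 / 38 = 9/19

9/19


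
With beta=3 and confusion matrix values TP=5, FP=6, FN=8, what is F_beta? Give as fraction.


P = TP/(TP+FP) = 5/11 = 5/11
R = TP/(TP+FN) = 5/13 = 5/13
beta^2 = 3^2 = 9
(1 + beta^2) = 10
Numerator = (1+beta^2)*P*R = 250/143
Denominator = beta^2*P + R = 45/11 + 5/13 = 640/143
F_beta = 25/64

25/64


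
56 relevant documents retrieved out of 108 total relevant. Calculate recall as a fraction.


Recall = retrieved_relevant / total_relevant
= 56 / 108
= 56 / (56 + 52)
= 14/27

14/27


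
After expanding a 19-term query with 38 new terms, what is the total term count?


Original terms: 19
Expansion terms: 38
Total = 19 + 38 = 57

57


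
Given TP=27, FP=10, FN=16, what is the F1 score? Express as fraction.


F1 = 2 * P * R / (P + R)
P = TP/(TP+FP) = 27/37 = 27/37
R = TP/(TP+FN) = 27/43 = 27/43
2 * P * R = 2 * 27/37 * 27/43 = 1458/1591
P + R = 27/37 + 27/43 = 2160/1591
F1 = 1458/1591 / 2160/1591 = 27/40

27/40


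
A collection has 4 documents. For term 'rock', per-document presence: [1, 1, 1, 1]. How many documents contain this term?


Checking each document for 'rock':
Doc 1: present
Doc 2: present
Doc 3: present
Doc 4: present
df = sum of presences = 1 + 1 + 1 + 1 = 4

4


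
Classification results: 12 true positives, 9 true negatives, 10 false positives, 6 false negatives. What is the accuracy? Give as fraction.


Accuracy = (TP + TN) / (TP + TN + FP + FN)
TP + TN = 12 + 9 = 21
Total = 12 + 9 + 10 + 6 = 37
Accuracy = 21 / 37 = 21/37

21/37


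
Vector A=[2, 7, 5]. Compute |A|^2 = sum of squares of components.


|A|^2 = sum of squared components
A[0]^2 = 2^2 = 4
A[1]^2 = 7^2 = 49
A[2]^2 = 5^2 = 25
Sum = 4 + 49 + 25 = 78

78


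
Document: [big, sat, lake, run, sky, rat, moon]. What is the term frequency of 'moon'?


Document has 7 words
Scanning for 'moon':
Found at positions: [6]
Count = 1

1


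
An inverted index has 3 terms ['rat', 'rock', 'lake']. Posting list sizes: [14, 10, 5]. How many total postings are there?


Summing posting list sizes:
'rat': 14 postings
'rock': 10 postings
'lake': 5 postings
Total = 14 + 10 + 5 = 29

29


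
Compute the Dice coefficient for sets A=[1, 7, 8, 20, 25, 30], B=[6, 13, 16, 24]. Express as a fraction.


A intersect B = []
|A intersect B| = 0
|A| = 6, |B| = 4
Dice = 2*0 / (6+4)
= 0 / 10 = 0

0


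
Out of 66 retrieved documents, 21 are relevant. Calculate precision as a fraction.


Precision = relevant_retrieved / total_retrieved
= 21 / 66
= 21 / (21 + 45)
= 7/22

7/22


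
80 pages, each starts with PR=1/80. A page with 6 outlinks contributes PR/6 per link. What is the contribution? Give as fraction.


Initial PR = 1/80 = 1/80
Outlinks = 6
Contribution per link = PR / outlinks
= 1/80 / 6
= 1/480

1/480


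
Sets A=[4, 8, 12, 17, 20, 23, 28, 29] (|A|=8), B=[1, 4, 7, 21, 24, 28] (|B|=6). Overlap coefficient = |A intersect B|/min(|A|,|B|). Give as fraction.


A intersect B = [4, 28]
|A intersect B| = 2
min(|A|, |B|) = min(8, 6) = 6
Overlap = 2 / 6 = 1/3

1/3


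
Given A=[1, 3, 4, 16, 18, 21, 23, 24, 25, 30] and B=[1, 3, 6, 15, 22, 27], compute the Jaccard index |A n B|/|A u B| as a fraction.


A intersect B = [1, 3]
|A intersect B| = 2
A union B = [1, 3, 4, 6, 15, 16, 18, 21, 22, 23, 24, 25, 27, 30]
|A union B| = 14
Jaccard = 2/14 = 1/7

1/7


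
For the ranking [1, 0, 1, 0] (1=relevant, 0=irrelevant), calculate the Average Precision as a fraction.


Computing P@k for each relevant position:
Position 1: relevant, P@1 = 1/1 = 1
Position 2: not relevant
Position 3: relevant, P@3 = 2/3 = 2/3
Position 4: not relevant
Sum of P@k = 1 + 2/3 = 5/3
AP = 5/3 / 2 = 5/6

5/6


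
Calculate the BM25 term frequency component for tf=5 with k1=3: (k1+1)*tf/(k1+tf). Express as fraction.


BM25 TF component = (k1+1)*tf / (k1+tf)
k1 = 3, tf = 5
Numerator = (3+1)*5 = 20
Denominator = 3 + 5 = 8
= 20/8 = 5/2

5/2


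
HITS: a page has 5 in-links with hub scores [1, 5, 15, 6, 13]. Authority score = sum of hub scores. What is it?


Authority = sum of hub scores of in-linkers
In-link 1: hub score = 1
In-link 2: hub score = 5
In-link 3: hub score = 15
In-link 4: hub score = 6
In-link 5: hub score = 13
Authority = 1 + 5 + 15 + 6 + 13 = 40

40


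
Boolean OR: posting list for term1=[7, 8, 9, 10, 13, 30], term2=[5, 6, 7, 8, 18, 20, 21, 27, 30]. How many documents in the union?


Boolean OR: find union of posting lists
term1 docs: [7, 8, 9, 10, 13, 30]
term2 docs: [5, 6, 7, 8, 18, 20, 21, 27, 30]
Union: [5, 6, 7, 8, 9, 10, 13, 18, 20, 21, 27, 30]
|union| = 12

12


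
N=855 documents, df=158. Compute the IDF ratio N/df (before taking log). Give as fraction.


IDF ratio = N / df
= 855 / 158
= 855/158

855/158


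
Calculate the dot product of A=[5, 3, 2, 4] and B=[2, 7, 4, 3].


Dot product = sum of element-wise products
A[0]*B[0] = 5*2 = 10
A[1]*B[1] = 3*7 = 21
A[2]*B[2] = 2*4 = 8
A[3]*B[3] = 4*3 = 12
Sum = 10 + 21 + 8 + 12 = 51

51


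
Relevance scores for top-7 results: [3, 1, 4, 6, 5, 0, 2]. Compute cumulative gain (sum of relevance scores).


Cumulative Gain = sum of relevance scores
Position 1: rel=3, running sum=3
Position 2: rel=1, running sum=4
Position 3: rel=4, running sum=8
Position 4: rel=6, running sum=14
Position 5: rel=5, running sum=19
Position 6: rel=0, running sum=19
Position 7: rel=2, running sum=21
CG = 21

21


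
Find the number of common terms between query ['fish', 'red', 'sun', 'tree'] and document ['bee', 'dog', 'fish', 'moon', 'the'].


Query terms: ['fish', 'red', 'sun', 'tree']
Document terms: ['bee', 'dog', 'fish', 'moon', 'the']
Common terms: ['fish']
Overlap count = 1

1


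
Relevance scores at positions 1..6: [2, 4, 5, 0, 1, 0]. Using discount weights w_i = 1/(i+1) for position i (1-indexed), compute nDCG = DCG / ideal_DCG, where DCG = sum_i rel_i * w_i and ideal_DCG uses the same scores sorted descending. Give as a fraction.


Position discount weights w_i = 1/(i+1) for i=1..6:
Weights = [1/2, 1/3, 1/4, 1/5, 1/6, 1/7]
Actual relevance: [2, 4, 5, 0, 1, 0]
DCG = 2/2 + 4/3 + 5/4 + 0/5 + 1/6 + 0/7 = 15/4
Ideal relevance (sorted desc): [5, 4, 2, 1, 0, 0]
Ideal DCG = 5/2 + 4/3 + 2/4 + 1/5 + 0/6 + 0/7 = 68/15
nDCG = DCG / ideal_DCG = 15/4 / 68/15 = 225/272

225/272


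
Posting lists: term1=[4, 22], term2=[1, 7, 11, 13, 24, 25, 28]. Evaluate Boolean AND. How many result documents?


Boolean AND: find intersection of posting lists
term1 docs: [4, 22]
term2 docs: [1, 7, 11, 13, 24, 25, 28]
Intersection: []
|intersection| = 0

0


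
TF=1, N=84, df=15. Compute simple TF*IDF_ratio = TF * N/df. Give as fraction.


TF * (N/df)
= 1 * (84/15)
= 1 * 28/5
= 28/5

28/5


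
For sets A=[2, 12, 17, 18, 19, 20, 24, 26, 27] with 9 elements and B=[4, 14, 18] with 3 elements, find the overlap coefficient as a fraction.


A intersect B = [18]
|A intersect B| = 1
min(|A|, |B|) = min(9, 3) = 3
Overlap = 1 / 3 = 1/3

1/3


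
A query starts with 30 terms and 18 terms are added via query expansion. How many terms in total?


Original terms: 30
Expansion terms: 18
Total = 30 + 18 = 48

48


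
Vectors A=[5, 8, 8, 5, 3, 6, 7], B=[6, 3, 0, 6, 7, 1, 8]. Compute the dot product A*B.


Dot product = sum of element-wise products
A[0]*B[0] = 5*6 = 30
A[1]*B[1] = 8*3 = 24
A[2]*B[2] = 8*0 = 0
A[3]*B[3] = 5*6 = 30
A[4]*B[4] = 3*7 = 21
A[5]*B[5] = 6*1 = 6
A[6]*B[6] = 7*8 = 56
Sum = 30 + 24 + 0 + 30 + 21 + 6 + 56 = 167

167


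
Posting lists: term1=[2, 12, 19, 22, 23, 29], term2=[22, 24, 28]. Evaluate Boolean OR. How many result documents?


Boolean OR: find union of posting lists
term1 docs: [2, 12, 19, 22, 23, 29]
term2 docs: [22, 24, 28]
Union: [2, 12, 19, 22, 23, 24, 28, 29]
|union| = 8

8


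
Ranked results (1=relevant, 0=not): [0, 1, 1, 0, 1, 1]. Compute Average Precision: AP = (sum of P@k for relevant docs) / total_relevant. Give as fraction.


Computing P@k for each relevant position:
Position 1: not relevant
Position 2: relevant, P@2 = 1/2 = 1/2
Position 3: relevant, P@3 = 2/3 = 2/3
Position 4: not relevant
Position 5: relevant, P@5 = 3/5 = 3/5
Position 6: relevant, P@6 = 4/6 = 2/3
Sum of P@k = 1/2 + 2/3 + 3/5 + 2/3 = 73/30
AP = 73/30 / 4 = 73/120

73/120


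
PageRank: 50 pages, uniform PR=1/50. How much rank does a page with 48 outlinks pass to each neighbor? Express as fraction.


Initial PR = 1/50 = 1/50
Outlinks = 48
Contribution per link = PR / outlinks
= 1/50 / 48
= 1/2400

1/2400


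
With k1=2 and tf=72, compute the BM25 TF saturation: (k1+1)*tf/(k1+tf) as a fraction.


BM25 TF component = (k1+1)*tf / (k1+tf)
k1 = 2, tf = 72
Numerator = (2+1)*72 = 216
Denominator = 2 + 72 = 74
= 216/74 = 108/37

108/37


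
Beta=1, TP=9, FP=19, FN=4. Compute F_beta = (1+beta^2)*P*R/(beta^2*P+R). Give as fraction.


P = TP/(TP+FP) = 9/28 = 9/28
R = TP/(TP+FN) = 9/13 = 9/13
beta^2 = 1^2 = 1
(1 + beta^2) = 2
Numerator = (1+beta^2)*P*R = 81/182
Denominator = beta^2*P + R = 9/28 + 9/13 = 369/364
F_beta = 18/41

18/41


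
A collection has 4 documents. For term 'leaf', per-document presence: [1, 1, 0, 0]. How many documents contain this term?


Checking each document for 'leaf':
Doc 1: present
Doc 2: present
Doc 3: absent
Doc 4: absent
df = sum of presences = 1 + 1 + 0 + 0 = 2

2


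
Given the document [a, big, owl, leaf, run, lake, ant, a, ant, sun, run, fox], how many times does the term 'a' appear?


Document has 12 words
Scanning for 'a':
Found at positions: [0, 7]
Count = 2

2


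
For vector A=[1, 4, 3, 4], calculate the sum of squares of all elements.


|A|^2 = sum of squared components
A[0]^2 = 1^2 = 1
A[1]^2 = 4^2 = 16
A[2]^2 = 3^2 = 9
A[3]^2 = 4^2 = 16
Sum = 1 + 16 + 9 + 16 = 42

42


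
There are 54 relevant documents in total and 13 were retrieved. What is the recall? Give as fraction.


Recall = retrieved_relevant / total_relevant
= 13 / 54
= 13 / (13 + 41)
= 13/54

13/54


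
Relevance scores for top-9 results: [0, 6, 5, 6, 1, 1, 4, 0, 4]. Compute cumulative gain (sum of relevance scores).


Cumulative Gain = sum of relevance scores
Position 1: rel=0, running sum=0
Position 2: rel=6, running sum=6
Position 3: rel=5, running sum=11
Position 4: rel=6, running sum=17
Position 5: rel=1, running sum=18
Position 6: rel=1, running sum=19
Position 7: rel=4, running sum=23
Position 8: rel=0, running sum=23
Position 9: rel=4, running sum=27
CG = 27

27


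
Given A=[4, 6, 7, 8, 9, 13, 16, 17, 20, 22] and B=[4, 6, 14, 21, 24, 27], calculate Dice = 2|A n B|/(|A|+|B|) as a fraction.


A intersect B = [4, 6]
|A intersect B| = 2
|A| = 10, |B| = 6
Dice = 2*2 / (10+6)
= 4 / 16 = 1/4

1/4


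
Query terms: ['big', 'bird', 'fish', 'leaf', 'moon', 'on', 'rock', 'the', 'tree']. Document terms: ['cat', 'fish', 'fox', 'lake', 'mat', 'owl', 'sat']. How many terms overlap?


Query terms: ['big', 'bird', 'fish', 'leaf', 'moon', 'on', 'rock', 'the', 'tree']
Document terms: ['cat', 'fish', 'fox', 'lake', 'mat', 'owl', 'sat']
Common terms: ['fish']
Overlap count = 1

1


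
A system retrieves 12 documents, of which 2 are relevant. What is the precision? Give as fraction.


Precision = relevant_retrieved / total_retrieved
= 2 / 12
= 2 / (2 + 10)
= 1/6

1/6


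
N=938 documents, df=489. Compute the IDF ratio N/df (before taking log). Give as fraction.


IDF ratio = N / df
= 938 / 489
= 938/489

938/489


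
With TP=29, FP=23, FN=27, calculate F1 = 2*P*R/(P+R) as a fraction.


F1 = 2 * P * R / (P + R)
P = TP/(TP+FP) = 29/52 = 29/52
R = TP/(TP+FN) = 29/56 = 29/56
2 * P * R = 2 * 29/52 * 29/56 = 841/1456
P + R = 29/52 + 29/56 = 783/728
F1 = 841/1456 / 783/728 = 29/54

29/54


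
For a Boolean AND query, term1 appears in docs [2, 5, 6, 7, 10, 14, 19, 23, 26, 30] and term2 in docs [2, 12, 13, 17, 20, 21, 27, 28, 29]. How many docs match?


Boolean AND: find intersection of posting lists
term1 docs: [2, 5, 6, 7, 10, 14, 19, 23, 26, 30]
term2 docs: [2, 12, 13, 17, 20, 21, 27, 28, 29]
Intersection: [2]
|intersection| = 1

1


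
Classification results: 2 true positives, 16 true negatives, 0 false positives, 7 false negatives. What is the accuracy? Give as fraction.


Accuracy = (TP + TN) / (TP + TN + FP + FN)
TP + TN = 2 + 16 = 18
Total = 2 + 16 + 0 + 7 = 25
Accuracy = 18 / 25 = 18/25

18/25


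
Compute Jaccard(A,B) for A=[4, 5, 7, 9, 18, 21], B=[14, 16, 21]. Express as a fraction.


A intersect B = [21]
|A intersect B| = 1
A union B = [4, 5, 7, 9, 14, 16, 18, 21]
|A union B| = 8
Jaccard = 1/8 = 1/8

1/8


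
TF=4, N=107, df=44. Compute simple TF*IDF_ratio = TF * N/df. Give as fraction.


TF * (N/df)
= 4 * (107/44)
= 4 * 107/44
= 107/11

107/11


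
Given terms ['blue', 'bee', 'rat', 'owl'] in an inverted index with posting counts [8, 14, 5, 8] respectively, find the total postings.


Summing posting list sizes:
'blue': 8 postings
'bee': 14 postings
'rat': 5 postings
'owl': 8 postings
Total = 8 + 14 + 5 + 8 = 35

35


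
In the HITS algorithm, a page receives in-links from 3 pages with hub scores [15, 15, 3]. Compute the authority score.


Authority = sum of hub scores of in-linkers
In-link 1: hub score = 15
In-link 2: hub score = 15
In-link 3: hub score = 3
Authority = 15 + 15 + 3 = 33

33


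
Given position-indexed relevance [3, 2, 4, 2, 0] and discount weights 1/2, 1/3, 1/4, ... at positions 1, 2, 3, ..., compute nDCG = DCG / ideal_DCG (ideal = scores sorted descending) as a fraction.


Position discount weights w_i = 1/(i+1) for i=1..5:
Weights = [1/2, 1/3, 1/4, 1/5, 1/6]
Actual relevance: [3, 2, 4, 2, 0]
DCG = 3/2 + 2/3 + 4/4 + 2/5 + 0/6 = 107/30
Ideal relevance (sorted desc): [4, 3, 2, 2, 0]
Ideal DCG = 4/2 + 3/3 + 2/4 + 2/5 + 0/6 = 39/10
nDCG = DCG / ideal_DCG = 107/30 / 39/10 = 107/117

107/117


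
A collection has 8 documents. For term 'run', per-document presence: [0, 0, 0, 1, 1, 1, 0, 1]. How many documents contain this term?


Checking each document for 'run':
Doc 1: absent
Doc 2: absent
Doc 3: absent
Doc 4: present
Doc 5: present
Doc 6: present
Doc 7: absent
Doc 8: present
df = sum of presences = 0 + 0 + 0 + 1 + 1 + 1 + 0 + 1 = 4

4


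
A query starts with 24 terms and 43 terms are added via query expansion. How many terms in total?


Original terms: 24
Expansion terms: 43
Total = 24 + 43 = 67

67


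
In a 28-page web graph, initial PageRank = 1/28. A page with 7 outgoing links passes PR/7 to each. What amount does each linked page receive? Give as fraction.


Initial PR = 1/28 = 1/28
Outlinks = 7
Contribution per link = PR / outlinks
= 1/28 / 7
= 1/196

1/196


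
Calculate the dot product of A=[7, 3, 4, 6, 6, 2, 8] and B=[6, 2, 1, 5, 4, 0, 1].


Dot product = sum of element-wise products
A[0]*B[0] = 7*6 = 42
A[1]*B[1] = 3*2 = 6
A[2]*B[2] = 4*1 = 4
A[3]*B[3] = 6*5 = 30
A[4]*B[4] = 6*4 = 24
A[5]*B[5] = 2*0 = 0
A[6]*B[6] = 8*1 = 8
Sum = 42 + 6 + 4 + 30 + 24 + 0 + 8 = 114

114


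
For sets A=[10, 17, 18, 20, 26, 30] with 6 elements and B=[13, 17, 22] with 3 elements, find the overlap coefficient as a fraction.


A intersect B = [17]
|A intersect B| = 1
min(|A|, |B|) = min(6, 3) = 3
Overlap = 1 / 3 = 1/3

1/3


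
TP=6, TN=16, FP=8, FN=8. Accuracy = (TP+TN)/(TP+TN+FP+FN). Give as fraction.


Accuracy = (TP + TN) / (TP + TN + FP + FN)
TP + TN = 6 + 16 = 22
Total = 6 + 16 + 8 + 8 = 38
Accuracy = 22 / 38 = 11/19

11/19


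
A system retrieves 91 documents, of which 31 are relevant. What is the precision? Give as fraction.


Precision = relevant_retrieved / total_retrieved
= 31 / 91
= 31 / (31 + 60)
= 31/91

31/91


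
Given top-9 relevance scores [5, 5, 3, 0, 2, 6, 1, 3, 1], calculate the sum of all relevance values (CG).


Cumulative Gain = sum of relevance scores
Position 1: rel=5, running sum=5
Position 2: rel=5, running sum=10
Position 3: rel=3, running sum=13
Position 4: rel=0, running sum=13
Position 5: rel=2, running sum=15
Position 6: rel=6, running sum=21
Position 7: rel=1, running sum=22
Position 8: rel=3, running sum=25
Position 9: rel=1, running sum=26
CG = 26

26


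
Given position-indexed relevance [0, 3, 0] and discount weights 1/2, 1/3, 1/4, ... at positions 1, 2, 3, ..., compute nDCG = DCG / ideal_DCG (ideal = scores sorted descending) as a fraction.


Position discount weights w_i = 1/(i+1) for i=1..3:
Weights = [1/2, 1/3, 1/4]
Actual relevance: [0, 3, 0]
DCG = 0/2 + 3/3 + 0/4 = 1
Ideal relevance (sorted desc): [3, 0, 0]
Ideal DCG = 3/2 + 0/3 + 0/4 = 3/2
nDCG = DCG / ideal_DCG = 1 / 3/2 = 2/3

2/3


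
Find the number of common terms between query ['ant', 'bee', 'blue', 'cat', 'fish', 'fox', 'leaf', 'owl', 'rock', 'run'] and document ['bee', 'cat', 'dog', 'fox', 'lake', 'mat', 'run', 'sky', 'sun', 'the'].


Query terms: ['ant', 'bee', 'blue', 'cat', 'fish', 'fox', 'leaf', 'owl', 'rock', 'run']
Document terms: ['bee', 'cat', 'dog', 'fox', 'lake', 'mat', 'run', 'sky', 'sun', 'the']
Common terms: ['bee', 'cat', 'fox', 'run']
Overlap count = 4

4


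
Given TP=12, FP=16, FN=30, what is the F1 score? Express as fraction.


F1 = 2 * P * R / (P + R)
P = TP/(TP+FP) = 12/28 = 3/7
R = TP/(TP+FN) = 12/42 = 2/7
2 * P * R = 2 * 3/7 * 2/7 = 12/49
P + R = 3/7 + 2/7 = 5/7
F1 = 12/49 / 5/7 = 12/35

12/35


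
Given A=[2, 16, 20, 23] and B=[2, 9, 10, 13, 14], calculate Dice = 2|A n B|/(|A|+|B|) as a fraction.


A intersect B = [2]
|A intersect B| = 1
|A| = 4, |B| = 5
Dice = 2*1 / (4+5)
= 2 / 9 = 2/9

2/9


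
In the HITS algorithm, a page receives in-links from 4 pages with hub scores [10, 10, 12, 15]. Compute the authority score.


Authority = sum of hub scores of in-linkers
In-link 1: hub score = 10
In-link 2: hub score = 10
In-link 3: hub score = 12
In-link 4: hub score = 15
Authority = 10 + 10 + 12 + 15 = 47

47


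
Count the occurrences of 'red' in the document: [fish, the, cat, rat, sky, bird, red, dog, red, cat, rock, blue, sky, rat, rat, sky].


Document has 16 words
Scanning for 'red':
Found at positions: [6, 8]
Count = 2

2


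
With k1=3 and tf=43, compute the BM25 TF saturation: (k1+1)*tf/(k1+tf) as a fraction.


BM25 TF component = (k1+1)*tf / (k1+tf)
k1 = 3, tf = 43
Numerator = (3+1)*43 = 172
Denominator = 3 + 43 = 46
= 172/46 = 86/23

86/23


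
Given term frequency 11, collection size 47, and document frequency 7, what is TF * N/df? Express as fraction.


TF * (N/df)
= 11 * (47/7)
= 11 * 47/7
= 517/7

517/7


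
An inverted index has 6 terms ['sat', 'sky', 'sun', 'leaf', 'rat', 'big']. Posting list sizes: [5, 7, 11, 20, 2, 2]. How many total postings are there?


Summing posting list sizes:
'sat': 5 postings
'sky': 7 postings
'sun': 11 postings
'leaf': 20 postings
'rat': 2 postings
'big': 2 postings
Total = 5 + 7 + 11 + 20 + 2 + 2 = 47

47


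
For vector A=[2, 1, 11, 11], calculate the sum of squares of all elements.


|A|^2 = sum of squared components
A[0]^2 = 2^2 = 4
A[1]^2 = 1^2 = 1
A[2]^2 = 11^2 = 121
A[3]^2 = 11^2 = 121
Sum = 4 + 1 + 121 + 121 = 247

247


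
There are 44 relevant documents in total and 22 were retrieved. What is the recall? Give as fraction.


Recall = retrieved_relevant / total_relevant
= 22 / 44
= 22 / (22 + 22)
= 1/2

1/2


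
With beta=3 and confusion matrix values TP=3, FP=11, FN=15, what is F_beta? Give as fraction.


P = TP/(TP+FP) = 3/14 = 3/14
R = TP/(TP+FN) = 3/18 = 1/6
beta^2 = 3^2 = 9
(1 + beta^2) = 10
Numerator = (1+beta^2)*P*R = 5/14
Denominator = beta^2*P + R = 27/14 + 1/6 = 44/21
F_beta = 15/88

15/88


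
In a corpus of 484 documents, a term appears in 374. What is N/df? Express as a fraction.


IDF ratio = N / df
= 484 / 374
= 22/17

22/17


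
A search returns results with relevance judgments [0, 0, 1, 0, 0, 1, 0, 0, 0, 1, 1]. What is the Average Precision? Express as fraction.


Computing P@k for each relevant position:
Position 1: not relevant
Position 2: not relevant
Position 3: relevant, P@3 = 1/3 = 1/3
Position 4: not relevant
Position 5: not relevant
Position 6: relevant, P@6 = 2/6 = 1/3
Position 7: not relevant
Position 8: not relevant
Position 9: not relevant
Position 10: relevant, P@10 = 3/10 = 3/10
Position 11: relevant, P@11 = 4/11 = 4/11
Sum of P@k = 1/3 + 1/3 + 3/10 + 4/11 = 439/330
AP = 439/330 / 4 = 439/1320

439/1320


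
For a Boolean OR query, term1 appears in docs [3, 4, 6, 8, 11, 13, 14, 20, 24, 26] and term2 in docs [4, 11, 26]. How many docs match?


Boolean OR: find union of posting lists
term1 docs: [3, 4, 6, 8, 11, 13, 14, 20, 24, 26]
term2 docs: [4, 11, 26]
Union: [3, 4, 6, 8, 11, 13, 14, 20, 24, 26]
|union| = 10

10


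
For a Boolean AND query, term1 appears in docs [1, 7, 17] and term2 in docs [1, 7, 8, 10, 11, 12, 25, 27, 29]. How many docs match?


Boolean AND: find intersection of posting lists
term1 docs: [1, 7, 17]
term2 docs: [1, 7, 8, 10, 11, 12, 25, 27, 29]
Intersection: [1, 7]
|intersection| = 2

2


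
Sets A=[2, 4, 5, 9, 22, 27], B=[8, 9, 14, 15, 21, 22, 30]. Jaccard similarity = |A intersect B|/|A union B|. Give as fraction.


A intersect B = [9, 22]
|A intersect B| = 2
A union B = [2, 4, 5, 8, 9, 14, 15, 21, 22, 27, 30]
|A union B| = 11
Jaccard = 2/11 = 2/11

2/11


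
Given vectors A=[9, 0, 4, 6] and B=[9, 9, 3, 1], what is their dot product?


Dot product = sum of element-wise products
A[0]*B[0] = 9*9 = 81
A[1]*B[1] = 0*9 = 0
A[2]*B[2] = 4*3 = 12
A[3]*B[3] = 6*1 = 6
Sum = 81 + 0 + 12 + 6 = 99

99


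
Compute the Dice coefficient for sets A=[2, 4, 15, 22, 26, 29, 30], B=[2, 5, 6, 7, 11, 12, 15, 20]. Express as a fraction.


A intersect B = [2, 15]
|A intersect B| = 2
|A| = 7, |B| = 8
Dice = 2*2 / (7+8)
= 4 / 15 = 4/15

4/15


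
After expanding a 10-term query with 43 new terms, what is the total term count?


Original terms: 10
Expansion terms: 43
Total = 10 + 43 = 53

53


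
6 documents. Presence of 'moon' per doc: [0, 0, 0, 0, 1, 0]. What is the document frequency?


Checking each document for 'moon':
Doc 1: absent
Doc 2: absent
Doc 3: absent
Doc 4: absent
Doc 5: present
Doc 6: absent
df = sum of presences = 0 + 0 + 0 + 0 + 1 + 0 = 1

1


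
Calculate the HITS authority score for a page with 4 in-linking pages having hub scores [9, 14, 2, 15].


Authority = sum of hub scores of in-linkers
In-link 1: hub score = 9
In-link 2: hub score = 14
In-link 3: hub score = 2
In-link 4: hub score = 15
Authority = 9 + 14 + 2 + 15 = 40

40


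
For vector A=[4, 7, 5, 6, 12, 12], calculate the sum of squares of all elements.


|A|^2 = sum of squared components
A[0]^2 = 4^2 = 16
A[1]^2 = 7^2 = 49
A[2]^2 = 5^2 = 25
A[3]^2 = 6^2 = 36
A[4]^2 = 12^2 = 144
A[5]^2 = 12^2 = 144
Sum = 16 + 49 + 25 + 36 + 144 + 144 = 414

414


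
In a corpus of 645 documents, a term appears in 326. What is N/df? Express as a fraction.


IDF ratio = N / df
= 645 / 326
= 645/326

645/326


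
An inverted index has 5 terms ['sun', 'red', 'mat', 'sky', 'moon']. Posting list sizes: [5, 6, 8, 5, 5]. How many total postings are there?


Summing posting list sizes:
'sun': 5 postings
'red': 6 postings
'mat': 8 postings
'sky': 5 postings
'moon': 5 postings
Total = 5 + 6 + 8 + 5 + 5 = 29

29


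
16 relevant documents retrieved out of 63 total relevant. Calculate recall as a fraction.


Recall = retrieved_relevant / total_relevant
= 16 / 63
= 16 / (16 + 47)
= 16/63

16/63


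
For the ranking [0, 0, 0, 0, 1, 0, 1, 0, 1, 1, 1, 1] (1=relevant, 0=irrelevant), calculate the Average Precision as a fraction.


Computing P@k for each relevant position:
Position 1: not relevant
Position 2: not relevant
Position 3: not relevant
Position 4: not relevant
Position 5: relevant, P@5 = 1/5 = 1/5
Position 6: not relevant
Position 7: relevant, P@7 = 2/7 = 2/7
Position 8: not relevant
Position 9: relevant, P@9 = 3/9 = 1/3
Position 10: relevant, P@10 = 4/10 = 2/5
Position 11: relevant, P@11 = 5/11 = 5/11
Position 12: relevant, P@12 = 6/12 = 1/2
Sum of P@k = 1/5 + 2/7 + 1/3 + 2/5 + 5/11 + 1/2 = 5021/2310
AP = 5021/2310 / 6 = 5021/13860

5021/13860


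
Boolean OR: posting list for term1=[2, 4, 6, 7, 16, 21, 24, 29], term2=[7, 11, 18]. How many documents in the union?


Boolean OR: find union of posting lists
term1 docs: [2, 4, 6, 7, 16, 21, 24, 29]
term2 docs: [7, 11, 18]
Union: [2, 4, 6, 7, 11, 16, 18, 21, 24, 29]
|union| = 10

10


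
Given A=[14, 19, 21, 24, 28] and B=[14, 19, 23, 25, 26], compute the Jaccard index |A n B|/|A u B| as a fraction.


A intersect B = [14, 19]
|A intersect B| = 2
A union B = [14, 19, 21, 23, 24, 25, 26, 28]
|A union B| = 8
Jaccard = 2/8 = 1/4

1/4


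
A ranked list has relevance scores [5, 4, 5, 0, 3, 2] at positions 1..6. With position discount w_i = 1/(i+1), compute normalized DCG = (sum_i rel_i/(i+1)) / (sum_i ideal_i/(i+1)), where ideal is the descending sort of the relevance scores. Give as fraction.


Position discount weights w_i = 1/(i+1) for i=1..6:
Weights = [1/2, 1/3, 1/4, 1/5, 1/6, 1/7]
Actual relevance: [5, 4, 5, 0, 3, 2]
DCG = 5/2 + 4/3 + 5/4 + 0/5 + 3/6 + 2/7 = 493/84
Ideal relevance (sorted desc): [5, 5, 4, 3, 2, 0]
Ideal DCG = 5/2 + 5/3 + 4/4 + 3/5 + 2/6 + 0/7 = 61/10
nDCG = DCG / ideal_DCG = 493/84 / 61/10 = 2465/2562

2465/2562


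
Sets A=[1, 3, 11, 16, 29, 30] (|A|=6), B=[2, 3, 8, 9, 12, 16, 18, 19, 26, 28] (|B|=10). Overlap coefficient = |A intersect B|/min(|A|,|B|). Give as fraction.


A intersect B = [3, 16]
|A intersect B| = 2
min(|A|, |B|) = min(6, 10) = 6
Overlap = 2 / 6 = 1/3

1/3


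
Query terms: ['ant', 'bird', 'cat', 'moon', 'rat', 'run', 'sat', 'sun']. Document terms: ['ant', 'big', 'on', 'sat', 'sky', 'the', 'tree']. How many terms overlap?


Query terms: ['ant', 'bird', 'cat', 'moon', 'rat', 'run', 'sat', 'sun']
Document terms: ['ant', 'big', 'on', 'sat', 'sky', 'the', 'tree']
Common terms: ['ant', 'sat']
Overlap count = 2

2


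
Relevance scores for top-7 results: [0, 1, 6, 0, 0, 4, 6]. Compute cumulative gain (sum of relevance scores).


Cumulative Gain = sum of relevance scores
Position 1: rel=0, running sum=0
Position 2: rel=1, running sum=1
Position 3: rel=6, running sum=7
Position 4: rel=0, running sum=7
Position 5: rel=0, running sum=7
Position 6: rel=4, running sum=11
Position 7: rel=6, running sum=17
CG = 17

17


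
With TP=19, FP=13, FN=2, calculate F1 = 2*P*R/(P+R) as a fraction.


F1 = 2 * P * R / (P + R)
P = TP/(TP+FP) = 19/32 = 19/32
R = TP/(TP+FN) = 19/21 = 19/21
2 * P * R = 2 * 19/32 * 19/21 = 361/336
P + R = 19/32 + 19/21 = 1007/672
F1 = 361/336 / 1007/672 = 38/53

38/53


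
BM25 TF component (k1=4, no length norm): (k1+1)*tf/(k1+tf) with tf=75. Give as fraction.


BM25 TF component = (k1+1)*tf / (k1+tf)
k1 = 4, tf = 75
Numerator = (4+1)*75 = 375
Denominator = 4 + 75 = 79
= 375/79 = 375/79

375/79


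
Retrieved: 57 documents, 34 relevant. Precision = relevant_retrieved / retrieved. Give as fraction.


Precision = relevant_retrieved / total_retrieved
= 34 / 57
= 34 / (34 + 23)
= 34/57

34/57


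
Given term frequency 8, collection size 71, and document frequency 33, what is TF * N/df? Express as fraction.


TF * (N/df)
= 8 * (71/33)
= 8 * 71/33
= 568/33

568/33


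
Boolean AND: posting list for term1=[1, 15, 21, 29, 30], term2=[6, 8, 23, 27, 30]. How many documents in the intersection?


Boolean AND: find intersection of posting lists
term1 docs: [1, 15, 21, 29, 30]
term2 docs: [6, 8, 23, 27, 30]
Intersection: [30]
|intersection| = 1

1


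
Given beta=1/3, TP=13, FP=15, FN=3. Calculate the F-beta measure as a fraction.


P = TP/(TP+FP) = 13/28 = 13/28
R = TP/(TP+FN) = 13/16 = 13/16
beta^2 = 1/3^2 = 1/9
(1 + beta^2) = 10/9
Numerator = (1+beta^2)*P*R = 845/2016
Denominator = beta^2*P + R = 13/252 + 13/16 = 871/1008
F_beta = 65/134

65/134


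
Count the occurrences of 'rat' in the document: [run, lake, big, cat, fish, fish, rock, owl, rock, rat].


Document has 10 words
Scanning for 'rat':
Found at positions: [9]
Count = 1

1


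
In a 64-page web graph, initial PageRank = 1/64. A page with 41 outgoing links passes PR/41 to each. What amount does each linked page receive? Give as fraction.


Initial PR = 1/64 = 1/64
Outlinks = 41
Contribution per link = PR / outlinks
= 1/64 / 41
= 1/2624

1/2624


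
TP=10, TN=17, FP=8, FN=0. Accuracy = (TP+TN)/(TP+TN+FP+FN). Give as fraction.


Accuracy = (TP + TN) / (TP + TN + FP + FN)
TP + TN = 10 + 17 = 27
Total = 10 + 17 + 8 + 0 = 35
Accuracy = 27 / 35 = 27/35

27/35


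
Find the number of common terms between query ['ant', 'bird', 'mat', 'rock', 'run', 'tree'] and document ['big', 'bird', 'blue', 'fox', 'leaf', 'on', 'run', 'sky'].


Query terms: ['ant', 'bird', 'mat', 'rock', 'run', 'tree']
Document terms: ['big', 'bird', 'blue', 'fox', 'leaf', 'on', 'run', 'sky']
Common terms: ['bird', 'run']
Overlap count = 2

2


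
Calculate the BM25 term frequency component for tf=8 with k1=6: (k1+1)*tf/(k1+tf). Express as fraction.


BM25 TF component = (k1+1)*tf / (k1+tf)
k1 = 6, tf = 8
Numerator = (6+1)*8 = 56
Denominator = 6 + 8 = 14
= 56/14 = 4

4


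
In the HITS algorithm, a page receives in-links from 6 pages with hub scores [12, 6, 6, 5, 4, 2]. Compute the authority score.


Authority = sum of hub scores of in-linkers
In-link 1: hub score = 12
In-link 2: hub score = 6
In-link 3: hub score = 6
In-link 4: hub score = 5
In-link 5: hub score = 4
In-link 6: hub score = 2
Authority = 12 + 6 + 6 + 5 + 4 + 2 = 35

35


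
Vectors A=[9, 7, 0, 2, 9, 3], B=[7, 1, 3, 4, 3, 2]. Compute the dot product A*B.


Dot product = sum of element-wise products
A[0]*B[0] = 9*7 = 63
A[1]*B[1] = 7*1 = 7
A[2]*B[2] = 0*3 = 0
A[3]*B[3] = 2*4 = 8
A[4]*B[4] = 9*3 = 27
A[5]*B[5] = 3*2 = 6
Sum = 63 + 7 + 0 + 8 + 27 + 6 = 111

111
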